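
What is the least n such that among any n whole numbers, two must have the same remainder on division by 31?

32

Two integers differ by a multiple of 31 exactly when they share a remainder mod 31.
There are 31 residue classes mod 31, so 31 integers can all lie in distinct classes.
One more integer must repeat a residue, giving a difference divisible by 31. So n = 31 + 1 = 32.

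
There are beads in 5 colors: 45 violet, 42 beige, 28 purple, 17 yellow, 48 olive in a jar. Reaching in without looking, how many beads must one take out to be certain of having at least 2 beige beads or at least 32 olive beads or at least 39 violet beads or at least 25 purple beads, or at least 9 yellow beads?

103

Each of the 5 colors has its own threshold; avoid all of them simultaneously.
The worst case stops just short of every target: 38 violet, 1 beige, 24 purple, 8 yellow, 31 olive — 38 + 1 + 24 + 8 + 31 = 102 beads.
One more bead must push some color to its target, so 102 + 1 = 103.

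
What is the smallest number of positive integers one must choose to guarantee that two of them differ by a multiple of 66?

67

Two integers differ by a multiple of 66 exactly when they share a remainder mod 66.
There are 66 residue classes mod 66, so 66 integers can all lie in distinct classes.
One more integer must repeat a residue, giving a difference divisible by 66. So n = 66 + 1 = 67.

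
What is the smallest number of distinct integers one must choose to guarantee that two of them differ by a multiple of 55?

56

Use the pigeonhole principle on residue classes: two integers differ by a multiple of 55 exactly when they share a remainder mod 55.
There are 55 residue classes mod 55, so 55 integers can all lie in distinct classes.
One more integer must repeat a residue, giving a difference divisible by 55. So n = 55 + 1 = 56.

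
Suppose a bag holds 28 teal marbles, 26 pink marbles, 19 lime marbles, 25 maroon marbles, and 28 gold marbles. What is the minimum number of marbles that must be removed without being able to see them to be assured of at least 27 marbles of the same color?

Treat the 5 colors as pigeonholes.
In the worst case we take at most 26 of each color, but all 19 lime and all 25 maroon (fewer than 26), giving 26 + 26 + 19 + 25 + 26 = 122.
One more marble then forces some color to 27, so 122 + 1 = 123.

123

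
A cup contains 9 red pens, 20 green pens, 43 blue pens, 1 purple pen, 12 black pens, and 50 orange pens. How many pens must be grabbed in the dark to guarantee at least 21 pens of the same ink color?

Treat the 6 ink colors as pigeonholes.
In the worst case we take at most 20 of each ink color, but all 9 red, all 1 purple, and all 12 black (fewer than 20), giving 9 + 20 + 20 + 1 + 12 + 20 = 82.
One more pen then forces some ink color to 21, so 82 + 1 = 83.

83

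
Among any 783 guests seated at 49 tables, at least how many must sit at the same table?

If each of the 49 tables held at most 15, the total would be at most 49 × 15 = 735 < 783, a contradiction.
So at least one holds ⌈783/49⌉ = 16.

16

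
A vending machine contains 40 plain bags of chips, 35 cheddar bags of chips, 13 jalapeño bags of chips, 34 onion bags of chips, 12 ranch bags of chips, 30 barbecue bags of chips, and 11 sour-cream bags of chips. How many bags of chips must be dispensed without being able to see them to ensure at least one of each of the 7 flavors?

165

The hardest flavor to obtain is sour-cream: we could draw every other bag of chips first — 175 − 11 = 164 bags of chips — without a single sour-cream one.
The next draw must be sour-cream, so 164 + 1 = 165.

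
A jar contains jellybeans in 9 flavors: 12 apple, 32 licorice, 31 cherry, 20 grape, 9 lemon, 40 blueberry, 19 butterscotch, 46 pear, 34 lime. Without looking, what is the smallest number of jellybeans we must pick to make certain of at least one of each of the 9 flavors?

The hardest flavor to obtain is lemon: we could draw every other jellybean first — 243 − 9 = 234 jellybeans — without a single lemon one.
The next draw must be lemon, so 234 + 1 = 235.

235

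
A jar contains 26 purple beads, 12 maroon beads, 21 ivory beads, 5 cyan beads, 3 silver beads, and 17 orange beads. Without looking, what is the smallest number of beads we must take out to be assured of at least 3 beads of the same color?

13

Treat the 6 colors as pigeonholes.
The worst case takes 2 beads of each color without reaching 3 of any: 6 × 2 = 12.
The next bead must bring some color to 3, so 12 + 1 = 13.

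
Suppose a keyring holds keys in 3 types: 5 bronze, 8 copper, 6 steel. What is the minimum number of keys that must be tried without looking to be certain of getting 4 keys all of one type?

10

Treat the 3 types as pigeonholes.
The worst case takes 3 keys of each type without reaching 4 of any: 3 × 3 = 9.
The next key must bring some type to 4, so 9 + 1 = 10.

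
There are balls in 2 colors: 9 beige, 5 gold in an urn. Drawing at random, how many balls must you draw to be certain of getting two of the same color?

3

The worst case takes 1 ball of each color without reaching 2 of any: 2 × 1 = 2.
The next ball must bring some color to 2, so 2 + 1 = 3.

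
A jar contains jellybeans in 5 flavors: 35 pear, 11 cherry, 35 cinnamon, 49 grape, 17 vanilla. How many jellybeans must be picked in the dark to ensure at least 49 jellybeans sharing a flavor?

147

In the worst case we take at most 48 of each flavor, but all 35 pear, all 11 cherry, all 35 cinnamon, and all 17 vanilla (fewer than 48), giving 35 + 11 + 35 + 48 + 17 = 146.
One more jellybean then forces some flavor to 49, so 146 + 1 = 147.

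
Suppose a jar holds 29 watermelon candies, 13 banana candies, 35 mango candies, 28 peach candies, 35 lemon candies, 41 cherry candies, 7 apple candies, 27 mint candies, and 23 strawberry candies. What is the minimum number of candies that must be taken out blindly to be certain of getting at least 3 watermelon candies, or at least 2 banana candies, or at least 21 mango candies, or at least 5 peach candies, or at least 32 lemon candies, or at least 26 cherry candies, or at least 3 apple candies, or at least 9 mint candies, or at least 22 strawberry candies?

115

The worst case stops just short of every target: 2 watermelon, 1 banana, 20 mango, 4 peach, 31 lemon, 25 cherry, 2 apple, 8 mint, 21 strawberry — 2 + 1 + 20 + 4 + 31 + 25 + 2 + 8 + 21 = 114 candies.
One more candy must push some flavor to its target, so 114 + 1 = 115.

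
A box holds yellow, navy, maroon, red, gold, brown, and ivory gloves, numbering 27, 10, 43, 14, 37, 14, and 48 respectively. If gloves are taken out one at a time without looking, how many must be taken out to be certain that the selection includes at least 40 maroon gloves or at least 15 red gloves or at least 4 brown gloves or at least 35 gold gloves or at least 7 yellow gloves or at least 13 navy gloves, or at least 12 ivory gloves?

118

The worst case stops just short of every target: 6 yellow, all 10 navy, 39 maroon, 14 red, 34 gold, 3 brown, 11 ivory — 6 + 10 + 39 + 14 + 34 + 3 + 11 = 117 gloves.
One more glove must push some color to its target, so 117 + 1 = 118.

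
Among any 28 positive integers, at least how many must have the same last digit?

The 28 positive integers fall into 10 possible last digits.
If each of the 10 possible last digits held at most 2, the total would be at most 10 × 2 = 20 < 28, a contradiction.
So at least one holds ⌈28/10⌉ = 3.

3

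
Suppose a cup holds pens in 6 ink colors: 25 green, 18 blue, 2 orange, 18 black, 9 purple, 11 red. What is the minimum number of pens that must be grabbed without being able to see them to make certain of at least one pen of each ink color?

82

The hardest ink color to obtain is orange: we could draw every other pen first — 83 − 2 = 81 pens — without a single orange one.
The next draw must be orange, so 81 + 1 = 82.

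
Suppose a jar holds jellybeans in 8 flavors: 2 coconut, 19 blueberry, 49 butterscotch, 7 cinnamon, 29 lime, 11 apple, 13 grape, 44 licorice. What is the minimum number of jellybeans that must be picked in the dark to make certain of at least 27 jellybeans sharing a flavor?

131

In the worst case we take at most 26 of each flavor, but all 2 coconut, all 19 blueberry, all 7 cinnamon, all 11 apple, and all 13 grape (fewer than 26), giving 2 + 19 + 26 + 7 + 26 + 11 + 13 + 26 = 130.
One more jellybean then forces some flavor to 27, so 130 + 1 = 131.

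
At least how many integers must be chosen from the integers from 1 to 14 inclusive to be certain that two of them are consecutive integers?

Partition {1, …, 14} into 7 pairs: {1,2}, {3,4}, …, {13,14}.
Choosing 7 integers — say the 7 even numbers 2, 4, …, 14 — takes one from each pair and avoids the property.
Choosing 8 forces two into the same pair by pigeonhole, and those are consecutive. So 8.

8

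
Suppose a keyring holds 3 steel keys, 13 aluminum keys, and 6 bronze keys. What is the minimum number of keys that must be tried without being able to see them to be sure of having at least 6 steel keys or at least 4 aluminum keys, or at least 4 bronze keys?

The worst case stops just short of every target: all 3 steel, 3 aluminum, 3 bronze — 3 + 3 + 3 = 9 keys.
One more key must push some type to its target, so 9 + 1 = 10.

10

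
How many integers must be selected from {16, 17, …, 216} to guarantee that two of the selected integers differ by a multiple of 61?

62

Group the integers by remainder mod 61; there are 61 residue classes, each nonempty in this range.
Choosing one from each class (61 integers) avoids any shared remainder.
One more choice must repeat a class, so two differ by a multiple of 61. Hence 61 + 1 = 62.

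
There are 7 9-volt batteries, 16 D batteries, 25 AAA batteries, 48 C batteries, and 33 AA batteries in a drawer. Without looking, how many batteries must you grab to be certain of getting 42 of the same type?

123

In the worst case we take at most 41 of each type, but all 7 9-volt, all 16 D, all 25 AAA, and all 33 AA (fewer than 41), giving 7 + 16 + 25 + 41 + 33 = 122.
One more battery then forces some type to 42, so 122 + 1 = 123.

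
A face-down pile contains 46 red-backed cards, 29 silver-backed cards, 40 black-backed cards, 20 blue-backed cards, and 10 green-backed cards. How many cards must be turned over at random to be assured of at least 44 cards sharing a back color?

Treat the 5 back colors as pigeonholes.
In the worst case we take at most 43 of each back color, but all 29 silver-backed, all 40 black-backed, all 20 blue-backed, and all 10 green-backed (fewer than 43), giving 43 + 29 + 40 + 20 + 10 = 142.
One more card then forces some back color to 44, so 142 + 1 = 143.

143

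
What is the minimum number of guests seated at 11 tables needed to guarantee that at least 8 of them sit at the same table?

There are 11 tables acting as pigeonholes.
With 11 × 7 = 77 guests we could place exactly 7 in each, with no class reaching 8.
One more forces some class to hold 8, so 77 + 1 = 78.

78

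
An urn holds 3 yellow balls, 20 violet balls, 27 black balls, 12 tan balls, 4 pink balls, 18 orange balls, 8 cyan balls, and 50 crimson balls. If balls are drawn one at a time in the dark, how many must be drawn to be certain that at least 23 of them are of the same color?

In the worst case we take at most 22 of each color, but all 3 yellow, all 20 violet, all 12 tan, all 4 pink, all 18 orange, and all 8 cyan (fewer than 22), giving 3 + 20 + 22 + 12 + 4 + 18 + 8 + 22 = 109.
One more ball then forces some color to 23, so 109 + 1 = 110.

110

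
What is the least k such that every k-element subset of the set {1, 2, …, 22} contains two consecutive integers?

12

Partition {1, …, 22} into 11 pairs: {1,2}, {3,4}, …, {21,22}.
Choosing 11 integers — say the 11 even numbers 2, 4, …, 22 — takes one from each pair and avoids the property.
Choosing 12 forces two into the same pair by pigeonhole, and those are consecutive. So 12.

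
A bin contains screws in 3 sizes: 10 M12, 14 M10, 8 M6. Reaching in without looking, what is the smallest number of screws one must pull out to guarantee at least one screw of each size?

25

The hardest size to obtain is M6: we could draw every other screw first — 32 − 8 = 24 screws — without a single M6 one.
The next draw must be M6, so 24 + 1 = 25.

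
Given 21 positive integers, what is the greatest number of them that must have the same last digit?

There are 10 possible last digits, which serve as the pigeonholes.
If each of the 10 possible last digits held at most 2, the total would be at most 10 × 2 = 20 < 21, a contradiction.
So at least one holds ⌈21/10⌉ = 3.

3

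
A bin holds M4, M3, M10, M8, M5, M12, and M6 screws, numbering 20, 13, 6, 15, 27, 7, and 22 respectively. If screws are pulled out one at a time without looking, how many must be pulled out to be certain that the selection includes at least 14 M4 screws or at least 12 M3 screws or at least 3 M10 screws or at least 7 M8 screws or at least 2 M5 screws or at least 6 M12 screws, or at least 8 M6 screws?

46

The worst case stops just short of every target: 13 M4, 11 M3, 2 M10, 6 M8, 1 M5, 5 M12, 7 M6 — 13 + 11 + 2 + 6 + 1 + 5 + 7 = 45 screws.
One more screw must push some size to its target, so 45 + 1 = 46.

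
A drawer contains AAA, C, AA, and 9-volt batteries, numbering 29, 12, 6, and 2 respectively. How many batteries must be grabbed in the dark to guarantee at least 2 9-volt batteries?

To avoid 9-volt batteries as long as possible, exhaust the other 3 types first.
The worst case draws every non-9-volt battery first: 29 + 12 + 6 = 47.
The next 2 draws are then forced to be 9-volt, giving 47 + 2 = 49.

49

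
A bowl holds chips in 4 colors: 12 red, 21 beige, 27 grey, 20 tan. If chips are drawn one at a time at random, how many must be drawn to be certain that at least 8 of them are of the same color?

29

Treat the 4 colors as pigeonholes.
The worst case takes 7 chips of each color without reaching 8 of any: 4 × 7 = 28.
The next chip must bring some color to 8, so 28 + 1 = 29.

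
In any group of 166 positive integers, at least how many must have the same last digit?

There are 10 possible last digits, which serve as the pigeonholes.
If each of the 10 possible last digits held at most 16, the total would be at most 10 × 16 = 160 < 166, a contradiction.
So at least one holds ⌈166/10⌉ = 17.

17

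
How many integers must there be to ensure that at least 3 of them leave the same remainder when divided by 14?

29

There are 14 residue classes modulo 14 acting as pigeonholes.
With 14 × 2 = 28 integers we could place exactly 2 in each, with no class reaching 3.
One more forces some class to hold 3, so 28 + 1 = 29.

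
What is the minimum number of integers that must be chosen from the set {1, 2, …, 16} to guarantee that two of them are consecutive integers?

9

Partition {1, …, 16} into 8 pairs: {1,2}, {3,4}, …, {15,16}.
Choosing 8 integers — say the 8 even numbers 2, 4, …, 16 — takes one from each pair and avoids the property.
Choosing 9 forces two into the same pair by pigeonhole, and those are consecutive. So 9.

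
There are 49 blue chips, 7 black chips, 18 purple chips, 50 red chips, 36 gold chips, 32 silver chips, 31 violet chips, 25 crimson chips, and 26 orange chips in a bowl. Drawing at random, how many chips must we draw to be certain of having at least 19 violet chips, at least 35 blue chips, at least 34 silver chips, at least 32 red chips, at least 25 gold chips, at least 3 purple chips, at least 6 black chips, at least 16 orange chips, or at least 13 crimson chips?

The worst case stops just short of every target: 34 blue, 5 black, 2 purple, 31 red, 24 gold, all 32 silver, 18 violet, 12 crimson, 15 orange — 34 + 5 + 2 + 31 + 24 + 32 + 18 + 12 + 15 = 173 chips.
One more chip must push some color to its target, so 173 + 1 = 174.

174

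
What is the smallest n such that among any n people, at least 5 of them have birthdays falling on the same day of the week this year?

29

There are 7 days of the week acting as pigeonholes.
With 7 × 4 = 28 people we could place exactly 4 in each, with no class reaching 5.
One more forces some class to hold 5, so 28 + 1 = 29.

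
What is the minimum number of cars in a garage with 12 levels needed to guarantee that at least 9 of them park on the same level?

There are 12 levels acting as pigeonholes.
With 12 × 8 = 96 cars we could place exactly 8 in each, with no class reaching 9.
One more forces some class to hold 9, so 96 + 1 = 97.

97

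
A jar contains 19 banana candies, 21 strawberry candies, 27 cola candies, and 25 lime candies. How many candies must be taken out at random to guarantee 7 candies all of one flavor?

25

The worst case takes 6 candies of each flavor without reaching 7 of any: 4 × 6 = 24.
The next candy must bring some flavor to 7, so 24 + 1 = 25.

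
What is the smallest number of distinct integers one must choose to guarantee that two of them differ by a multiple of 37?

Use the pigeonhole principle on residue classes: two integers differ by a multiple of 37 exactly when they share a remainder mod 37.
There are 37 residue classes mod 37, so 37 integers can all lie in distinct classes.
One more integer must repeat a residue, giving a difference divisible by 37. So n = 37 + 1 = 38.

38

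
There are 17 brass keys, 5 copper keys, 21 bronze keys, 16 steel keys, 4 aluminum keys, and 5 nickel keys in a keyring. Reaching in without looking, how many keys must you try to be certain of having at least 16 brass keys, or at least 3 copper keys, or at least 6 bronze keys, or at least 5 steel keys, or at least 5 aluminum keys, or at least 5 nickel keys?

Each of the 6 types has its own threshold; avoid all of them simultaneously.
The worst case stops just short of every target: 15 brass, 2 copper, 5 bronze, 4 steel, 4 aluminum, 4 nickel — 15 + 2 + 5 + 4 + 4 + 4 = 34 keys.
One more key must push some type to its target, so 34 + 1 = 35.

35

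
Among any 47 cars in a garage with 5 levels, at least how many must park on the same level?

10

The 47 cars fall into 5 levels.
If each of the 5 levels held at most 9, the total would be at most 5 × 9 = 45 < 47, a contradiction.
So at least one holds ⌈47/5⌉ = 10.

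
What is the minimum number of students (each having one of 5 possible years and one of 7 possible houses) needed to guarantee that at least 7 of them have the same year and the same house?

There are 5 × 7 = 35 (year, house) combinations acting as pigeonholes.
With 35 × 6 = 210 students we could place exactly 6 in each, with no (year, house) pair reaching 7.
One more forces some (year, house) pair to hold 7, so 210 + 1 = 211.

211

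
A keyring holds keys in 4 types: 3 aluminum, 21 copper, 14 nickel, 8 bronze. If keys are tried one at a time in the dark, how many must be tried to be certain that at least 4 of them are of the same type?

Treat the 4 types as pigeonholes.
The worst case takes 3 keys of each type without reaching 4 of any: 4 × 3 = 12.
The next key must bring some type to 4, so 12 + 1 = 13.

13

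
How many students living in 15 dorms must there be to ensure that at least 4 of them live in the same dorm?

46

There are 15 dorms acting as pigeonholes.
With 15 × 3 = 45 students we could place exactly 3 in each, with no class reaching 4.
One more forces some class to hold 4, so 45 + 1 = 46.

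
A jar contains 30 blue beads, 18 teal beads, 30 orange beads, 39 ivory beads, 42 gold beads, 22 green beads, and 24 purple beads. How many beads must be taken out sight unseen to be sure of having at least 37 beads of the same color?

197

Treat the 7 colors as pigeonholes.
In the worst case we take at most 36 of each color, but all 30 blue, all 18 teal, all 30 orange, all 22 green, and all 24 purple (fewer than 36), giving 30 + 18 + 30 + 36 + 36 + 22 + 24 = 196.
One more bead then forces some color to 37, so 196 + 1 = 197.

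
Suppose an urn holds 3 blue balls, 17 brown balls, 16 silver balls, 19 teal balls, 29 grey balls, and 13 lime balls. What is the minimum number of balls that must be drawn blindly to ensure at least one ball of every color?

The hardest color to obtain is blue: we could draw every other ball first — 97 − 3 = 94 balls — without a single blue one.
The next draw must be blue, so 94 + 1 = 95.

95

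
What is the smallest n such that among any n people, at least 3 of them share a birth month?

25

There are 12 months of the year acting as pigeonholes.
With 12 × 2 = 24 people we could place exactly 2 in each, with no class reaching 3.
One more forces some class to hold 3, so 24 + 1 = 25.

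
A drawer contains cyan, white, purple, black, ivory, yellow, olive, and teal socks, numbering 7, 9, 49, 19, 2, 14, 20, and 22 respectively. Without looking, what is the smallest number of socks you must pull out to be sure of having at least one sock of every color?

141

The hardest color to obtain is ivory: we could draw every other sock first — 142 − 2 = 140 socks — without a single ivory one.
The next draw must be ivory, so 140 + 1 = 141.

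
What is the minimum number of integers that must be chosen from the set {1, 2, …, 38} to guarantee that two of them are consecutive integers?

20

Partition {1, …, 38} into 19 pairs: {1,2}, {3,4}, …, {37,38}.
Choosing 19 integers — say the 19 even numbers 2, 4, …, 38 — takes one from each pair and avoids the property.
Choosing 20 forces two into the same pair by pigeonhole, and those are consecutive. So 20.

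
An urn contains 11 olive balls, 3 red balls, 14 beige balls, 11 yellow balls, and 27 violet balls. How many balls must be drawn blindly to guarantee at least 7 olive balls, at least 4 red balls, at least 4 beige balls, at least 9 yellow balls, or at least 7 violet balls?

27

The worst case stops just short of every target: 6 olive, 3 red, 3 beige, 8 yellow, 6 violet — 6 + 3 + 3 + 8 + 6 = 26 balls.
One more ball must push some color to its target, so 26 + 1 = 27.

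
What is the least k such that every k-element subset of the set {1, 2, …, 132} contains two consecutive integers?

Partition {1, …, 132} into 66 pairs: {1,2}, {3,4}, …, {131,132}.
Choosing 66 integers — say the 66 even numbers 2, 4, …, 132 — takes one from each pair and avoids the property.
Choosing 67 forces two into the same pair by pigeonhole, and those are consecutive. So 67.

67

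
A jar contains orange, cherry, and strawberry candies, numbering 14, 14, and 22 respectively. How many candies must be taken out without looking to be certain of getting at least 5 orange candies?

To avoid orange candies as long as possible, exhaust the other 2 flavors first.
The worst case draws every non-orange candy first: 14 + 22 = 36.
The next 5 draws are then forced to be orange, giving 36 + 5 = 41.

41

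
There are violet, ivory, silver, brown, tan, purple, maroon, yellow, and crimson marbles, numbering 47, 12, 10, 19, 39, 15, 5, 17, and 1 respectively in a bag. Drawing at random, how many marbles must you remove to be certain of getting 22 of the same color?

In the worst case we take at most 21 of each color, but all 12 ivory, all 10 silver, all 19 brown, all 15 purple, all 5 maroon, all 17 yellow, and all 1 crimson (fewer than 21), giving 21 + 12 + 10 + 19 + 21 + 15 + 5 + 17 + 1 = 121.
One more marble then forces some color to 22, so 121 + 1 = 122.

122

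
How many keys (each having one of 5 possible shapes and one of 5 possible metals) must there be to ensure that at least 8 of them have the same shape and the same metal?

There are 5 × 5 = 25 (shape, metal) combinations acting as pigeonholes.
With 25 × 7 = 175 keys we could place exactly 7 in each, with no (shape, metal) pair reaching 8.
One more forces some (shape, metal) pair to hold 8, so 175 + 1 = 176.

176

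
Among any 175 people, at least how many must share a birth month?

15

If each of the 12 months of the year held at most 14, the total would be at most 12 × 14 = 168 < 175, a contradiction.
So at least one holds ⌈175/12⌉ = 15.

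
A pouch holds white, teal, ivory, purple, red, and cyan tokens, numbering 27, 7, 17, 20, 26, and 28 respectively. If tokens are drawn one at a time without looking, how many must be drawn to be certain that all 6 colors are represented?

The hardest color to obtain is teal: we could draw every other token first — 125 − 7 = 118 tokens — without a single teal one.
The next draw must be teal, so 118 + 1 = 119.

119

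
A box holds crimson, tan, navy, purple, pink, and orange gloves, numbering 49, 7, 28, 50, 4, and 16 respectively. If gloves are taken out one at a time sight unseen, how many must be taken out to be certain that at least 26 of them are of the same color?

103

Treat the 6 colors as pigeonholes.
In the worst case we take at most 25 of each color, but all 7 tan, all 4 pink, and all 16 orange (fewer than 25), giving 25 + 7 + 25 + 25 + 4 + 16 = 102.
One more glove then forces some color to 26, so 102 + 1 = 103.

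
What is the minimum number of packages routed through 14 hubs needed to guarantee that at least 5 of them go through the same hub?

57

There are 14 hubs acting as pigeonholes.
With 14 × 4 = 56 packages we could place exactly 4 in each, with no class reaching 5.
One more forces some class to hold 5, so 56 + 1 = 57.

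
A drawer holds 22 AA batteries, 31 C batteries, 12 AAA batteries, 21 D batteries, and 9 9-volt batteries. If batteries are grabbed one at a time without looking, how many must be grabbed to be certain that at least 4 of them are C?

The worst case draws every non-C battery first: 22 + 12 + 21 + 9 = 64.
The next 4 draws are then forced to be C, giving 64 + 4 = 68.

68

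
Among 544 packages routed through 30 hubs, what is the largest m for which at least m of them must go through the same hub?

19

If each of the 30 hubs held at most 18, the total would be at most 30 × 18 = 540 < 544, a contradiction.
So at least one holds ⌈544/30⌉ = 19.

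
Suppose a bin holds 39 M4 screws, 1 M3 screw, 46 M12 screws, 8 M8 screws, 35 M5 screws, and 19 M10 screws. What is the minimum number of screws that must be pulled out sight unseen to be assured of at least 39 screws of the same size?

140

Treat the 6 sizes as pigeonholes.
In the worst case we take at most 38 of each size, but all 1 M3, all 8 M8, all 35 M5, and all 19 M10 (fewer than 38), giving 38 + 1 + 38 + 8 + 35 + 19 = 139.
One more screw then forces some size to 39, so 139 + 1 = 140.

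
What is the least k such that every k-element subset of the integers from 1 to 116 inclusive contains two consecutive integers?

Partition {1, …, 116} into 58 pairs: {1,2}, {3,4}, …, {115,116}.
Choosing 58 integers — say the 58 even numbers 2, 4, …, 116 — takes one from each pair and avoids the property.
Choosing 59 forces two into the same pair by pigeonhole, and those are consecutive. So 59.

59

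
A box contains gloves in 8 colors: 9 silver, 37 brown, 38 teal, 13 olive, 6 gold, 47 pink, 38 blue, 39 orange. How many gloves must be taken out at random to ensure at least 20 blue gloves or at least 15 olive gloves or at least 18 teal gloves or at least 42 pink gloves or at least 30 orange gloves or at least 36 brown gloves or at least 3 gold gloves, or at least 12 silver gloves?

166

The worst case stops just short of every target: all 9 silver, 35 brown, 17 teal, all 13 olive, 2 gold, 41 pink, 19 blue, 29 orange — 9 + 35 + 17 + 13 + 2 + 41 + 19 + 29 = 165 gloves.
One more glove must push some color to its target, so 165 + 1 = 166.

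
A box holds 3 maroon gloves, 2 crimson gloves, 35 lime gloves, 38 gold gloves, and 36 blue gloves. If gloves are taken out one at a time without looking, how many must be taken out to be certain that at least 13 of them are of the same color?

42

Treat the 5 colors as pigeonholes.
In the worst case we take at most 12 of each color, but all 3 maroon and all 2 crimson (fewer than 12), giving 3 + 2 + 12 + 12 + 12 = 41.
One more glove then forces some color to 13, so 41 + 1 = 42.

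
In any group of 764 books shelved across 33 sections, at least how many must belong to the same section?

The 764 books fall into 33 sections.
If each of the 33 sections held at most 23, the total would be at most 33 × 23 = 759 < 764, a contradiction.
So at least one holds ⌈764/33⌉ = 24.

24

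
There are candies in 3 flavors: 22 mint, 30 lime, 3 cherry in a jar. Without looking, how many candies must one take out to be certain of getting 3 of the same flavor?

7

The worst case takes 2 candies of each flavor without reaching 3 of any: 3 × 2 = 6.
The next candy must bring some flavor to 3, so 6 + 1 = 7.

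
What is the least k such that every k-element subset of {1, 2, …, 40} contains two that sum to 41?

21

Partition {1, …, 40} into 20 pairs: {1,40}, {2,39}, …, {20,21}.
Choosing 20 integers — say the integers 1 through 20 — takes one from each pair and avoids the property.
Choosing 21 forces two into the same pair by pigeonhole, and those sum to 41. So 21.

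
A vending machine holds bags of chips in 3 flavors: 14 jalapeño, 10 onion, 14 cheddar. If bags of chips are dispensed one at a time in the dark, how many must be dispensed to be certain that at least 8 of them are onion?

To avoid onion bags of chips as long as possible, exhaust the other 2 flavors first.
The worst case draws every non-onion bag of chips first: 14 + 14 = 28.
The next 8 draws are then forced to be onion, giving 28 + 8 = 36.

36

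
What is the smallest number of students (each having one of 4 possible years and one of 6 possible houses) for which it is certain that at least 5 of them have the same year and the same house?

There are 4 × 6 = 24 (year, house) combinations acting as pigeonholes.
With 24 × 4 = 96 students we could place exactly 4 in each, with no (year, house) pair reaching 5.
One more forces some (year, house) pair to hold 5, so 96 + 1 = 97.

97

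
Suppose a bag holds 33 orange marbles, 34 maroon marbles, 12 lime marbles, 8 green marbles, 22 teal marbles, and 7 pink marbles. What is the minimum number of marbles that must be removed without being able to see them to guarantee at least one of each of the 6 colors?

The hardest color to obtain is pink: we could draw every other marble first — 116 − 7 = 109 marbles — without a single pink one.
The next draw must be pink, so 109 + 1 = 110.

110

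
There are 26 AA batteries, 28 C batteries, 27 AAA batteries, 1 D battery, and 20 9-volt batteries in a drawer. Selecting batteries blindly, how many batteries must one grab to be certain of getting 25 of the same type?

Treat the 5 types as pigeonholes.
In the worst case we take at most 24 of each type, but all 1 D and all 20 9-volt (fewer than 24), giving 24 + 24 + 24 + 1 + 20 = 93.
One more battery then forces some type to 25, so 93 + 1 = 94.

94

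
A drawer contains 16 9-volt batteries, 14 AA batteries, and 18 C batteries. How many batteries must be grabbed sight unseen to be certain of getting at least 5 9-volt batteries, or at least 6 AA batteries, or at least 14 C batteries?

23

The worst case stops just short of every target: 4 9-volt, 5 AA, 13 C — 4 + 5 + 13 = 22 batteries.
One more battery must push some type to its target, so 22 + 1 = 23.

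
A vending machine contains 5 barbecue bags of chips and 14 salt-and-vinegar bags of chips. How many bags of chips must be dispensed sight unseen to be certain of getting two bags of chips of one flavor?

3

The worst case takes 1 bag of chips of each flavor without reaching 2 of any: 2 × 1 = 2.
The next bag of chips must bring some flavor to 2, so 2 + 1 = 3.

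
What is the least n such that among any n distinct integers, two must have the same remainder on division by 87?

Two integers differ by a multiple of 87 exactly when they share a remainder mod 87.
There are 87 residue classes mod 87, so 87 integers can all lie in distinct classes.
One more integer must repeat a residue, giving a difference divisible by 87. So n = 87 + 1 = 88.

88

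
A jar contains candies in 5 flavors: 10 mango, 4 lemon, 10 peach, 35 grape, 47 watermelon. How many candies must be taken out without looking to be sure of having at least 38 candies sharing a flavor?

97

In the worst case we take at most 37 of each flavor, but all 10 mango, all 4 lemon, all 10 peach, and all 35 grape (fewer than 37), giving 10 + 4 + 10 + 35 + 37 = 96.
One more candy then forces some flavor to 38, so 96 + 1 = 97.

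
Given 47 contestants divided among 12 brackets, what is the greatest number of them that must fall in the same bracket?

4

If each of the 12 brackets held at most 3, the total would be at most 12 × 3 = 36 < 47, a contradiction.
So at least one holds ⌈47/12⌉ = 4.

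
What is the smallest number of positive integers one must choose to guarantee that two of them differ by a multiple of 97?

Two integers differ by a multiple of 97 exactly when they share a remainder mod 97.
There are 97 residue classes mod 97, so 97 integers can all lie in distinct classes.
One more integer must repeat a residue, giving a difference divisible by 97. So n = 97 + 1 = 98.

98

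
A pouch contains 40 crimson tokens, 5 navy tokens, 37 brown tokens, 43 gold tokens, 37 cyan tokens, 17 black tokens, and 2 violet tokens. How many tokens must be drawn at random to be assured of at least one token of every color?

180

The hardest color to obtain is violet: we could draw every other token first — 181 − 2 = 179 tokens — without a single violet one.
The next draw must be violet, so 179 + 1 = 180.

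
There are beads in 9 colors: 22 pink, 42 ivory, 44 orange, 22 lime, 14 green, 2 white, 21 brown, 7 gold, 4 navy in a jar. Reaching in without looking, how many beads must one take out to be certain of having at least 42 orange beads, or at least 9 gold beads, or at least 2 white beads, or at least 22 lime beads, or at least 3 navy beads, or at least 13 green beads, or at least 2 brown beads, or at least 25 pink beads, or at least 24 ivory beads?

The worst case stops just short of every target: all 22 pink, 23 ivory, 41 orange, 21 lime, 12 green, 1 white, 1 brown, all 7 gold, 2 navy — 22 + 23 + 41 + 21 + 12 + 1 + 1 + 7 + 2 = 130 beads.
One more bead must push some color to its target, so 130 + 1 = 131.

131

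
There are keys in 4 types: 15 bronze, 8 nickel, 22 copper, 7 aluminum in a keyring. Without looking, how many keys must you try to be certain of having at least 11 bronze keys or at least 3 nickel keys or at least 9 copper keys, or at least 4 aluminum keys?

The worst case stops just short of every target: 10 bronze, 2 nickel, 8 copper, 3 aluminum — 10 + 2 + 8 + 3 = 23 keys.
One more key must push some type to its target, so 23 + 1 = 24.

24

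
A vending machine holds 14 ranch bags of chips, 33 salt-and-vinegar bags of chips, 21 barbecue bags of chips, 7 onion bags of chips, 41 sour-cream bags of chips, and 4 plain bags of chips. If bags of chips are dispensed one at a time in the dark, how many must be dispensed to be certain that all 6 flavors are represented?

117

The hardest flavor to obtain is plain: we could draw every other bag of chips first — 120 − 4 = 116 bags of chips — without a single plain one.
The next draw must be plain, so 116 + 1 = 117.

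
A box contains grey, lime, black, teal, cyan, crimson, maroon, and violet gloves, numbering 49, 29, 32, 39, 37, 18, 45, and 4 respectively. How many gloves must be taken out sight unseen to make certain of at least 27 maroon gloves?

To avoid maroon gloves as long as possible, exhaust the other 7 colors first.
The worst case draws every non-maroon glove first: 49 + 29 + 32 + 39 + 37 + 18 + 4 = 208.
The next 27 draws are then forced to be maroon, giving 208 + 27 = 235.

235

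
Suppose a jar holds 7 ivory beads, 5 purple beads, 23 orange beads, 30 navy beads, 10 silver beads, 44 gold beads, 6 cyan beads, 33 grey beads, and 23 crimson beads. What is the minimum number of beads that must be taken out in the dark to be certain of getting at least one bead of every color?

The hardest color to obtain is purple: we could draw every other bead first — 181 − 5 = 176 beads — without a single purple one.
The next draw must be purple, so 176 + 1 = 177.

177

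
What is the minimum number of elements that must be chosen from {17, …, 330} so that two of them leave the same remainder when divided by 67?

Use the pigeonhole principle on residue classes: group the integers by remainder mod 67; there are 67 residue classes, each nonempty in this range.
Choosing one from each class (67 integers) avoids any shared remainder.
One more choice must repeat a class, so two differ by a multiple of 67. Hence 67 + 1 = 68.

68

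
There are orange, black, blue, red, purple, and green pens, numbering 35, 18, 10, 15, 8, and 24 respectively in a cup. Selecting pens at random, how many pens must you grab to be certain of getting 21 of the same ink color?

92

In the worst case we take at most 20 of each ink color, but all 18 black, all 10 blue, all 15 red, and all 8 purple (fewer than 20), giving 20 + 18 + 10 + 15 + 8 + 20 = 91.
One more pen then forces some ink color to 21, so 91 + 1 = 92.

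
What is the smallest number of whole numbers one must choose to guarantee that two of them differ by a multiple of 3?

4

Two integers differ by a multiple of 3 exactly when they share a remainder mod 3.
There are 3 residue classes mod 3, so 3 integers can all lie in distinct classes.
One more integer must repeat a residue, giving a difference divisible by 3. So n = 3 + 1 = 4.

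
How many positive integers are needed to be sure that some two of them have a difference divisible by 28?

Two integers differ by a multiple of 28 exactly when they share a remainder mod 28.
There are 28 residue classes mod 28, so 28 integers can all lie in distinct classes.
One more integer must repeat a residue, giving a difference divisible by 28. So n = 28 + 1 = 29.

29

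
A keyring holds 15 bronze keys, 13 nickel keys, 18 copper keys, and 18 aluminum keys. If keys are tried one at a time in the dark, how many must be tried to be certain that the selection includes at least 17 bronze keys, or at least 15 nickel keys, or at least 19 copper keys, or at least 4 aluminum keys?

Each of the 4 types has its own threshold; avoid all of them simultaneously.
The worst case stops just short of every target: all 15 bronze, all 13 nickel, 18 copper, 3 aluminum — 15 + 13 + 18 + 3 = 49 keys.
One more key must push some type to its target, so 49 + 1 = 50.

50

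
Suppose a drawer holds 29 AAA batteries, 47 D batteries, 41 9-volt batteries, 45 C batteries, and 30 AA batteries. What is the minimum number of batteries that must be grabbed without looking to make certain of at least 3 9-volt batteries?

The worst case draws every non-9-volt battery first: 29 + 47 + 45 + 30 = 151.
The next 3 draws are then forced to be 9-volt, giving 151 + 3 = 154.

154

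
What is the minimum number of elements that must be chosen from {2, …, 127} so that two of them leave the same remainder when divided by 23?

24

Use the pigeonhole principle on residue classes: group the integers by remainder mod 23; there are 23 residue classes, each nonempty in this range.
Choosing one from each class (23 integers) avoids any shared remainder.
One more choice must repeat a class, so two differ by a multiple of 23. Hence 23 + 1 = 24.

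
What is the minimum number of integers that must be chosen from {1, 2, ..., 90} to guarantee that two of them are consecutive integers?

Partition {1, …, 90} into 45 pairs: {1,2}, {3,4}, …, {89,90}.
Choosing 45 integers — say the 45 even numbers 2, 4, …, 90 — takes one from each pair and avoids the property.
Choosing 46 forces two into the same pair by pigeonhole, and those are consecutive. So 46.

46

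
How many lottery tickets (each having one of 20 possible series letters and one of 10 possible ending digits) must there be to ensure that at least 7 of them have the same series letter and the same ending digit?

1201

There are 20 × 10 = 200 (series letter, ending digit) combinations acting as pigeonholes.
With 200 × 6 = 1200 lottery tickets we could place exactly 6 in each, with no (series letter, ending digit) pair reaching 7.
One more forces some (series letter, ending digit) pair to hold 7, so 1200 + 1 = 1201.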